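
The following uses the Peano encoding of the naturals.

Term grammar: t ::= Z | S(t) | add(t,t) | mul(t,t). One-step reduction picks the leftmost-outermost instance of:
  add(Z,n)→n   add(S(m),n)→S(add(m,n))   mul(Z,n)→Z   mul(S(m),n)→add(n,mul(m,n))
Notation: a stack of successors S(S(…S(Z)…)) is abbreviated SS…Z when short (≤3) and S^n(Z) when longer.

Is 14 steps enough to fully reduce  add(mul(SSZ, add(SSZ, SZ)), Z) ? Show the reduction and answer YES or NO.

  start: add(mul(SSZ, add(SSZ, SZ)), Z)
  [1] add(add(add(SSZ, SZ), mul(SZ, add(SSZ, SZ))), Z)
  [2] add(add(S(add(SZ, SZ)), mul(SZ, add(SSZ, SZ))), Z)
  [3] add(S(add(add(SZ, SZ), mul(SZ, add(SSZ, SZ)))), Z)
  [4] S(add(add(add(SZ, SZ), mul(SZ, add(SSZ, SZ))), Z))
  [5] S(add(add(S(add(Z, SZ)), mul(SZ, add(SSZ, SZ))), Z))
  [6] S(add(S(add(add(Z, SZ), mul(SZ, add(SSZ, SZ)))), Z))
  [7] S(S(add(add(add(Z, SZ), mul(SZ, add(SSZ, SZ))), Z)))
  [8] S(S(add(add(SZ, mul(SZ, add(SSZ, SZ))), Z)))
  [9] S(S(add(S(add(Z, mul(SZ, add(SSZ, SZ)))), Z)))
  [10] S(S(S(add(add(Z, mul(SZ, add(SSZ, SZ))), Z))))
  [11] S(S(S(add(mul(SZ, add(SSZ, SZ)), Z))))
  [12] S(S(S(add(add(add(SSZ, SZ), mul(Z, add(SSZ, SZ))), Z))))
  [13] S(S(S(add(add(S(add(SZ, SZ)), mul(Z, add(SSZ, SZ))), Z))))
  [14] S(S(S(add(S(add(add(SZ, SZ), mul(Z, add(SSZ, SZ)))), Z))))

Answer: NO — after 14 steps the term is S(S(S(add(S(add(add(SZ, SZ), mul(Z, add(SSZ, SZ)))), Z)))), not yet normal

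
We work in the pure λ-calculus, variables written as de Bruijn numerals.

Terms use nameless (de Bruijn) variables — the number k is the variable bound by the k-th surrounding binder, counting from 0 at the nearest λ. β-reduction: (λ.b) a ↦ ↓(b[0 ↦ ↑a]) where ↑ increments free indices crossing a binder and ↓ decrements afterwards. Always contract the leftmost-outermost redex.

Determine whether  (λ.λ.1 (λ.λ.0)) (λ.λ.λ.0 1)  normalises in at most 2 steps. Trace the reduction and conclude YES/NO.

  start: (λ.λ.1 (λ.λ.0)) (λ.λ.λ.0 1)
  step 1: λ.(λ.λ.λ.0 1) (λ.λ.0)
  step 2: λ.λ.λ.0 1

Answer: YES — reaches normal form λ.λ.λ.0 1 in 2 ≤ 2 steps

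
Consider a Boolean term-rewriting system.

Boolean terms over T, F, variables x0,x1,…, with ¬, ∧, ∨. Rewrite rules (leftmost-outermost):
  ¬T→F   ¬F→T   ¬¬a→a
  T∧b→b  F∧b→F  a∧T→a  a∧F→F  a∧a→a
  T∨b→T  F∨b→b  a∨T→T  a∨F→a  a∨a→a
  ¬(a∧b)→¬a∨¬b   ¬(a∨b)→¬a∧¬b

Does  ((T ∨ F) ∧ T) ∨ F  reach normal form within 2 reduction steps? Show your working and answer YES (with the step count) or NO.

  start: ((T ∨ F) ∧ T) ∨ F
  →1  (T ∨ F) ∧ T
  →2  T ∨ F

Answer: NO — after 2 steps the term is T ∨ F, not yet normal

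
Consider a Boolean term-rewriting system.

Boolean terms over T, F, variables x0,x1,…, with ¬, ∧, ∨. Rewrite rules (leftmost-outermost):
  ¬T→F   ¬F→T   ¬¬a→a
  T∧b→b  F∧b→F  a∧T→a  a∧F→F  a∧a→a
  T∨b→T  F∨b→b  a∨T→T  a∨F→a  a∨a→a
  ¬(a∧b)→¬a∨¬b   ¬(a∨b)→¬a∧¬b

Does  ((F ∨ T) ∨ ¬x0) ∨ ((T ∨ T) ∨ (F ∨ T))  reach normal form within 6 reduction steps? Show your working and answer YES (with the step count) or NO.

  start: ((F ∨ T) ∨ ¬x0) ∨ ((T ∨ T) ∨ (F ∨ T))
  →1  (T ∨ ¬x0) ∨ ((T ∨ T) ∨ (F ∨ T))
  →2  T ∨ ((T ∨ T) ∨ (F ∨ T))
  →3  T

Answer: YES — reaches normal form T in 3 ≤ 6 steps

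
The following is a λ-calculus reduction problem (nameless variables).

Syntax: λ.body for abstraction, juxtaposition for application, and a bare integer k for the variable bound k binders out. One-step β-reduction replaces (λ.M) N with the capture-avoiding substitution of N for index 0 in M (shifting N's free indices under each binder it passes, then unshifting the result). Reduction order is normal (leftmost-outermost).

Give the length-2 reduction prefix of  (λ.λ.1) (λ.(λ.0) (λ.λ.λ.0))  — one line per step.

  start: (λ.λ.1) (λ.(λ.0) (λ.λ.λ.0))
  [1] λ.λ.(λ.0) (λ.λ.λ.0)
  [2] λ.λ.λ.λ.λ.0

Answer: after 2 steps: λ.λ.λ.λ.λ.0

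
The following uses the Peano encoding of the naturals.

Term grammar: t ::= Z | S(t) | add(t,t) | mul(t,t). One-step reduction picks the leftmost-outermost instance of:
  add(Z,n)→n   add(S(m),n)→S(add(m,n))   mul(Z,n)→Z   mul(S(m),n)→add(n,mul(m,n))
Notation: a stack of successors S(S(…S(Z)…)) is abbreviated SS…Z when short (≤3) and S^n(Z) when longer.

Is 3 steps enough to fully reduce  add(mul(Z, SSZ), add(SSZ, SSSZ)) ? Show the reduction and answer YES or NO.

Answer: NO — after 3 steps the term is S(add(SZ, SSSZ)), not yet normal

Reduction:
  start: add(mul(Z, SSZ), add(SSZ, SSSZ))
  step 1: add(Z, add(SSZ, SSSZ))
  step 2: add(SSZ, SSSZ)
  step 3: S(add(SZ, SSSZ))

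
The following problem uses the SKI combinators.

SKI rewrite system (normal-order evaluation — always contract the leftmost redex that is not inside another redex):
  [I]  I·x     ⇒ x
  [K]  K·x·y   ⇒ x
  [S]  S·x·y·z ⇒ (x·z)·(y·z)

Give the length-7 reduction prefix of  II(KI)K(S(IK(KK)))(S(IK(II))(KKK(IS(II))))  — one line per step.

  start: II(KI)K(S(IK(KK)))(S(IK(II))(KKK(IS(II))))
  →1  I(KI)K(S(IK(KK)))(S(IK(II))(KKK(IS(II))))
  →2  KIK(S(IK(KK)))(S(IK(II))(KKK(IS(II))))
  →3  I(S(IK(KK)))(S(IK(II))(KKK(IS(II))))
  →4  S(IK(KK))(S(IK(II))(KKK(IS(II))))
  →5  S(K(KK))(S(IK(II))(KKK(IS(II))))
  →6  S(K(KK))(S(K(II))(KKK(IS(II))))
  →7  S(K(KK))(S(KI)(KKK(IS(II))))

Answer: after 7 steps: S(K(KK))(S(KI)(KKK(IS(II))))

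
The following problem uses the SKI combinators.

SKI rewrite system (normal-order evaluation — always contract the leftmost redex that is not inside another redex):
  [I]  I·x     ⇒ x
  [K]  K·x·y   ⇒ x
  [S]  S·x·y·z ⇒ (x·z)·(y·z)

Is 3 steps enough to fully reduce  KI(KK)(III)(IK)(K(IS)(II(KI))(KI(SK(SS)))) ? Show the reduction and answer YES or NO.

  start: KI(KK)(III)(IK)(K(IS)(II(KI))(KI(SK(SS))))
  step 1: I(III)(IK)(K(IS)(II(KI))(KI(SK(SS))))
  step 2: III(IK)(K(IS)(II(KI))(KI(SK(SS))))
  step 3: II(IK)(K(IS)(II(KI))(KI(SK(SS))))

Answer: NO — after 3 steps the term is II(IK)(K(IS)(II(KI))(KI(SK(SS)))), not yet normal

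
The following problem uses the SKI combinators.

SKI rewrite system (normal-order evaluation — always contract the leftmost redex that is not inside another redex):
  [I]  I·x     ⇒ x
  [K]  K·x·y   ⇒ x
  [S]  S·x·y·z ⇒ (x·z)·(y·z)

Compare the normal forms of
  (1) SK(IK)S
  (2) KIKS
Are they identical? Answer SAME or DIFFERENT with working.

Answer: SAME — A ⇓ S, B ⇓ S

Working:
Term A:
  start: SK(IK)S
  [1] KS(IKS)
  [2] S

Term B:
  start: KIKS
  [1] IS
  [2] S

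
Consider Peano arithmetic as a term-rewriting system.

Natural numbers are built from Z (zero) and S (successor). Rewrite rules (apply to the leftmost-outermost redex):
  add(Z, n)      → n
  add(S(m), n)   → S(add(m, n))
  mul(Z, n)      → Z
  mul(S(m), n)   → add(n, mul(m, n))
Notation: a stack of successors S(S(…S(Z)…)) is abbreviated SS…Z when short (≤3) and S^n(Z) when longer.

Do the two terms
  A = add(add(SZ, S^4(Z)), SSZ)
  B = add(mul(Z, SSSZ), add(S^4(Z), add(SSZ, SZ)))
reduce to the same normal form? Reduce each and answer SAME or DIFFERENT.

Term A:
  start: add(add(SZ, S^4(Z)), SSZ)
  [1] add(S(add(Z, S^4(Z))), SSZ)
  [2] S(add(add(Z, S^4(Z)), SSZ))
  [3] S(add(S^4(Z), SSZ))
  [4] S(S(add(SSSZ, SSZ)))
  [5] S(S(S(add(SSZ, SSZ))))
  [6] S(S(S(S(add(SZ, SSZ)))))
  [7] S(S(S(S(S(add(Z, SSZ))))))
  [8] S^7(Z)

Term B:
  start: add(mul(Z, SSSZ), add(S^4(Z), add(SSZ, SZ)))
  [1] add(Z, add(S^4(Z), add(SSZ, SZ)))
  [2] add(S^4(Z), add(SSZ, SZ))
  [3] S(add(SSSZ, add(SSZ, SZ)))
  [4] S(S(add(SSZ, add(SSZ, SZ))))
  [5] S(S(S(add(SZ, add(SSZ, SZ)))))
  [6] S(S(S(S(add(Z, add(SSZ, SZ))))))
  [7] S(S(S(S(add(SSZ, SZ)))))
  [8] S(S(S(S(S(add(SZ, SZ))))))
  [9] S(S(S(S(S(S(add(Z, SZ)))))))
  [10] S^7(Z)

Answer: SAME — A ⇓ S^7(Z), B ⇓ S^7(Z)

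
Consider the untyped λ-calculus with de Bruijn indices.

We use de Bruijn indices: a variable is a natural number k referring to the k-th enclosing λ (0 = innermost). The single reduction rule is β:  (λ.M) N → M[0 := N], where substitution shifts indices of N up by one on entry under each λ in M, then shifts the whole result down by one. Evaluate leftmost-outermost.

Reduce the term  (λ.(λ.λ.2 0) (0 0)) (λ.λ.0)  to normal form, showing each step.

Answer: normal form = λ.λ.0  (in 3 steps)

Derivation:
  start: (λ.(λ.λ.2 0) (0 0)) (λ.λ.0)
  →1  (λ.λ.(λ.λ.0) 0) ((λ.λ.0) (λ.λ.0))
  →2  λ.(λ.λ.0) 0
  →3  λ.λ.0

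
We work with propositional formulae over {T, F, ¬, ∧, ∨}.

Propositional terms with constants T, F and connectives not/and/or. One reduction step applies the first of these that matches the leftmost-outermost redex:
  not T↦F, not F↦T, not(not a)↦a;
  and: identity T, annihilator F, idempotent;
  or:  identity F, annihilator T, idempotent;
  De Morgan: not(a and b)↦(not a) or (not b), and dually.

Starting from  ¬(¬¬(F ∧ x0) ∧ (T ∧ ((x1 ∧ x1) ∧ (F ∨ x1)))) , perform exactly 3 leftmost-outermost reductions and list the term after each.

  start: ¬(¬¬(F ∧ x0) ∧ (T ∧ ((x1 ∧ x1) ∧ (F ∨ x1))))
  step 1: ¬¬¬(F ∧ x0) ∨ ¬(T ∧ ((x1 ∧ x1) ∧ (F ∨ x1)))
  step 2: ¬(F ∧ x0) ∨ ¬(T ∧ ((x1 ∧ x1) ∧ (F ∨ x1)))
  step 3: (¬F ∨ ¬x0) ∨ ¬(T ∧ ((x1 ∧ x1) ∧ (F ∨ x1)))

Answer: after 3 steps: (¬F ∨ ¬x0) ∨ ¬(T ∧ ((x1 ∧ x1) ∧ (F ∨ x1)))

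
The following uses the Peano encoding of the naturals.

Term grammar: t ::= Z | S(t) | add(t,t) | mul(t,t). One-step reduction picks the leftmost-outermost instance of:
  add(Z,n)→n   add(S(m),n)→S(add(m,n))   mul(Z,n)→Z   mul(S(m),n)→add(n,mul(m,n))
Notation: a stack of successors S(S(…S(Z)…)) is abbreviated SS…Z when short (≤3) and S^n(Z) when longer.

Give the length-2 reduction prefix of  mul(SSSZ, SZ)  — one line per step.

  start: mul(SSSZ, SZ)
  [1] add(SZ, mul(SSZ, SZ))
  [2] S(add(Z, mul(SSZ, SZ)))

Answer: after 2 steps: S(add(Z, mul(SSZ, SZ)))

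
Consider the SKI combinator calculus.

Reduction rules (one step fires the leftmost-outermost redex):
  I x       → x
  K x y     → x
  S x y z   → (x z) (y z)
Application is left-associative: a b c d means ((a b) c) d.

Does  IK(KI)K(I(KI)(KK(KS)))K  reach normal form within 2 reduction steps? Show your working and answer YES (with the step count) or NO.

Answer: NO — after 2 steps the term is KI(I(KI)(KK(KS)))K, not yet normal

Working:
  start: IK(KI)K(I(KI)(KK(KS)))K
  [1] K(KI)K(I(KI)(KK(KS)))K
  [2] KI(I(KI)(KK(KS)))K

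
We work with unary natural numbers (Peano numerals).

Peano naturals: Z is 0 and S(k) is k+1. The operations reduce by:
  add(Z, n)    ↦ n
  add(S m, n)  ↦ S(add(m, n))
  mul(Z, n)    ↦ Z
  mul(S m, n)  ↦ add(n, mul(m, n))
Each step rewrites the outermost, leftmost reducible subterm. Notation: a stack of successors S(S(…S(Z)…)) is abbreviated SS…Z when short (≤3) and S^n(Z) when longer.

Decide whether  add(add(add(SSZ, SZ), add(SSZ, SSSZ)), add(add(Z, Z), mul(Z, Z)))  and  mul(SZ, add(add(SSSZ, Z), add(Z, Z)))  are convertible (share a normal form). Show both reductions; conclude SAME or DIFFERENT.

Answer: DIFFERENT — A ⇓ S^8(Z), B ⇓ SSSZ

Working:
Term A:
  start: add(add(add(SSZ, SZ), add(SSZ, SSSZ)), add(add(Z, Z), mul(Z, Z)))
  →1  add(add(S(add(SZ, SZ)), add(SSZ, SSSZ)), add(add(Z, Z), mul(Z, Z)))
  →2  add(S(add(add(SZ, SZ), add(SSZ, SSSZ))), add(add(Z, Z), mul(Z, Z)))
  →3  S(add(add(add(SZ, SZ), add(SSZ, SSSZ)), add(add(Z, Z), mul(Z, Z))))
  →4  S(add(add(S(add(Z, SZ)), add(SSZ, SSSZ)), add(add(Z, Z), mul(Z, Z))))
  →5  S(add(S(add(add(Z, SZ), add(SSZ, SSSZ))), add(add(Z, Z), mul(Z, Z))))
  →6  S(S(add(add(add(Z, SZ), add(SSZ, SSSZ)), add(add(Z, Z), mul(Z, Z)))))
  →7  S(S(add(add(SZ, add(SSZ, SSSZ)), add(add(Z, Z), mul(Z, Z)))))
  →8  S(S(add(S(add(Z, add(SSZ, SSSZ))), add(add(Z, Z), mul(Z, Z)))))
  →9  S(S(S(add(add(Z, add(SSZ, SSSZ)), add(add(Z, Z), mul(Z, Z))))))
  →10  S(S(S(add(add(SSZ, SSSZ), add(add(Z, Z), mul(Z, Z))))))
  →11  S(S(S(add(S(add(SZ, SSSZ)), add(add(Z, Z), mul(Z, Z))))))
  →12  S(S(S(S(add(add(SZ, SSSZ), add(add(Z, Z), mul(Z, Z)))))))
  →13  S(S(S(S(add(S(add(Z, SSSZ)), add(add(Z, Z), mul(Z, Z)))))))
  →14  S(S(S(S(S(add(add(Z, SSSZ), add(add(Z, Z), mul(Z, Z))))))))
  →15  S(S(S(S(S(add(SSSZ, add(add(Z, Z), mul(Z, Z))))))))
  →16  S(S(S(S(S(S(add(SSZ, add(add(Z, Z), mul(Z, Z)))))))))
  →17  S(S(S(S(S(S(S(add(SZ, add(add(Z, Z), mul(Z, Z))))))))))
  →18  S(S(S(S(S(S(S(S(add(Z, add(add(Z, Z), mul(Z, Z)))))))))))
  →19  S(S(S(S(S(S(S(S(add(add(Z, Z), mul(Z, Z))))))))))
  →20  S(S(S(S(S(S(S(S(add(Z, mul(Z, Z))))))))))
  →21  S(S(S(S(S(S(S(S(mul(Z, Z)))))))))
  →22  S^8(Z)

Term B:
  start: mul(SZ, add(add(SSSZ, Z), add(Z, Z)))
  →1  add(add(add(SSSZ, Z), add(Z, Z)), mul(Z, add(add(SSSZ, Z), add(Z, Z))))
  →2  add(add(S(add(SSZ, Z)), add(Z, Z)), mul(Z, add(add(SSSZ, Z), add(Z, Z))))
  →3  add(S(add(add(SSZ, Z), add(Z, Z))), mul(Z, add(add(SSSZ, Z), add(Z, Z))))
  →4  S(add(add(add(SSZ, Z), add(Z, Z)), mul(Z, add(add(SSSZ, Z), add(Z, Z)))))
  →5  S(add(add(S(add(SZ, Z)), add(Z, Z)), mul(Z, add(add(SSSZ, Z), add(Z, Z)))))
  →6  S(add(S(add(add(SZ, Z), add(Z, Z))), mul(Z, add(add(SSSZ, Z), add(Z, Z)))))
  →7  S(S(add(add(add(SZ, Z), add(Z, Z)), mul(Z, add(add(SSSZ, Z), add(Z, Z))))))
  →8  S(S(add(add(S(add(Z, Z)), add(Z, Z)), mul(Z, add(add(SSSZ, Z), add(Z, Z))))))
  →9  S(S(add(S(add(add(Z, Z), add(Z, Z))), mul(Z, add(add(SSSZ, Z), add(Z, Z))))))
  →10  S(S(S(add(add(add(Z, Z), add(Z, Z)), mul(Z, add(add(SSSZ, Z), add(Z, Z)))))))
  →11  S(S(S(add(add(Z, add(Z, Z)), mul(Z, add(add(SSSZ, Z), add(Z, Z)))))))
  →12  S(S(S(add(add(Z, Z), mul(Z, add(add(SSSZ, Z), add(Z, Z)))))))
  →13  S(S(S(add(Z, mul(Z, add(add(SSSZ, Z), add(Z, Z)))))))
  →14  S(S(S(mul(Z, add(add(SSSZ, Z), add(Z, Z))))))
  →15  SSSZ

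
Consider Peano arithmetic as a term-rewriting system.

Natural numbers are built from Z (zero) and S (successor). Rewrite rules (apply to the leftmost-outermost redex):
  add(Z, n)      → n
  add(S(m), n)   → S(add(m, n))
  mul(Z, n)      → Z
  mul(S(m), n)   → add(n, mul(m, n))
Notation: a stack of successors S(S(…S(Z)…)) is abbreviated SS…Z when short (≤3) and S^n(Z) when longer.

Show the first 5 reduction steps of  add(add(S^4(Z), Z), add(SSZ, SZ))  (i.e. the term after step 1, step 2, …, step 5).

Answer: after 5 steps: S(S(add(S(add(SZ, Z)), add(SSZ, SZ))))

Reduction:
  start: add(add(S^4(Z), Z), add(SSZ, SZ))
  step 1: add(S(add(SSSZ, Z)), add(SSZ, SZ))
  step 2: S(add(add(SSSZ, Z), add(SSZ, SZ)))
  step 3: S(add(S(add(SSZ, Z)), add(SSZ, SZ)))
  step 4: S(S(add(add(SSZ, Z), add(SSZ, SZ))))
  step 5: S(S(add(S(add(SZ, Z)), add(SSZ, SZ))))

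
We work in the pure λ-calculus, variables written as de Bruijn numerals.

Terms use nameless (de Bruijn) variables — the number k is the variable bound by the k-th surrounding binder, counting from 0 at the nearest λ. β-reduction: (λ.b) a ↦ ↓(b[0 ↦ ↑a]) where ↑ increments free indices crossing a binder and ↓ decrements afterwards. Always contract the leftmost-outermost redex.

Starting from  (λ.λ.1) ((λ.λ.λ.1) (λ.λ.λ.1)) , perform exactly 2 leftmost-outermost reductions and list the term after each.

Answer: after 2 steps: λ.λ.λ.1

Working:
  start: (λ.λ.1) ((λ.λ.λ.1) (λ.λ.λ.1))
  →1  λ.(λ.λ.λ.1) (λ.λ.λ.1)
  →2  λ.λ.λ.1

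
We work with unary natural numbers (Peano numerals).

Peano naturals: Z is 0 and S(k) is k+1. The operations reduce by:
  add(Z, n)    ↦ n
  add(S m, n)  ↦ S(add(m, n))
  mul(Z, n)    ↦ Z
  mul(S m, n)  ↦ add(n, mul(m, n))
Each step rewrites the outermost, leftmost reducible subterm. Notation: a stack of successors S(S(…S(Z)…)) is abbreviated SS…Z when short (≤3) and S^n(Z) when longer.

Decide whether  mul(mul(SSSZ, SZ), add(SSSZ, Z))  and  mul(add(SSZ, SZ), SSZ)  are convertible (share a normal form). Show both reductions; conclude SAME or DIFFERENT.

Answer: DIFFERENT — A ⇓ S^9(Z), B ⇓ S^6(Z)

Working:
Term A:
  start: mul(mul(SSSZ, SZ), add(SSSZ, Z))
  [1] mul(add(SZ, mul(SSZ, SZ)), add(SSSZ, Z))
  [2] mul(S(add(Z, mul(SSZ, SZ))), add(SSSZ, Z))
  [3] add(add(SSSZ, Z), mul(add(Z, mul(SSZ, SZ)), add(SSSZ, Z)))
  [4] add(S(add(SSZ, Z)), mul(add(Z, mul(SSZ, SZ)), add(SSSZ, Z)))
  [5] S(add(add(SSZ, Z), mul(add(Z, mul(SSZ, SZ)), add(SSSZ, Z))))
  [6] S(add(S(add(SZ, Z)), mul(add(Z, mul(SSZ, SZ)), add(SSSZ, Z))))
  [7] S(S(add(add(SZ, Z), mul(add(Z, mul(SSZ, SZ)), add(SSSZ, Z)))))
  [8] S(S(add(S(add(Z, Z)), mul(add(Z, mul(SSZ, SZ)), add(SSSZ, Z)))))
  [9] S(S(S(add(add(Z, Z), mul(add(Z, mul(SSZ, SZ)), add(SSSZ, Z))))))
  [10] S(S(S(add(Z, mul(add(Z, mul(SSZ, SZ)), add(SSSZ, Z))))))
  [11] S(S(S(mul(add(Z, mul(SSZ, SZ)), add(SSSZ, Z)))))
  [12] S(S(S(mul(mul(SSZ, SZ), add(SSSZ, Z)))))
  [13] S(S(S(mul(add(SZ, mul(SZ, SZ)), add(SSSZ, Z)))))
  [14] S(S(S(mul(S(add(Z, mul(SZ, SZ))), add(SSSZ, Z)))))
  [15] S(S(S(add(add(SSSZ, Z), mul(add(Z, mul(SZ, SZ)), add(SSSZ, Z))))))
  [16] S(S(S(add(S(add(SSZ, Z)), mul(add(Z, mul(SZ, SZ)), add(SSSZ, Z))))))
  [17] S(S(S(S(add(add(SSZ, Z), mul(add(Z, mul(SZ, SZ)), add(SSSZ, Z)))))))
  [18] S(S(S(S(add(S(add(SZ, Z)), mul(add(Z, mul(SZ, SZ)), add(SSSZ, Z)))))))
  [19] S(S(S(S(S(add(add(SZ, Z), mul(add(Z, mul(SZ, SZ)), add(SSSZ, Z))))))))
  [20] S(S(S(S(S(add(S(add(Z, Z)), mul(add(Z, mul(SZ, SZ)), add(SSSZ, Z))))))))
  [21] S(S(S(S(S(S(add(add(Z, Z), mul(add(Z, mul(SZ, SZ)), add(SSSZ, Z)))))))))
  [22] S(S(S(S(S(S(add(Z, mul(add(Z, mul(SZ, SZ)), add(SSSZ, Z)))))))))
  [23] S(S(S(S(S(S(mul(add(Z, mul(SZ, SZ)), add(SSSZ, Z))))))))
  [24] S(S(S(S(S(S(mul(mul(SZ, SZ), add(SSSZ, Z))))))))
  [25] S(S(S(S(S(S(mul(add(SZ, mul(Z, SZ)), add(SSSZ, Z))))))))
  [26] S(S(S(S(S(S(mul(S(add(Z, mul(Z, SZ))), add(SSSZ, Z))))))))
  [27] S(S(S(S(S(S(add(add(SSSZ, Z), mul(add(Z, mul(Z, SZ)), add(SSSZ, Z)))))))))
  [28] S(S(S(S(S(S(add(S(add(SSZ, Z)), mul(add(Z, mul(Z, SZ)), add(SSSZ, Z)))))))))
  [29] S(S(S(S(S(S(S(add(add(SSZ, Z), mul(add(Z, mul(Z, SZ)), add(SSSZ, Z))))))))))
  [30] S(S(S(S(S(S(S(add(S(add(SZ, Z)), mul(add(Z, mul(Z, SZ)), add(SSSZ, Z))))))))))
  [31] S(S(S(S(S(S(S(S(add(add(SZ, Z), mul(add(Z, mul(Z, SZ)), add(SSSZ, Z)))))))))))
  [32] S(S(S(S(S(S(S(S(add(S(add(Z, Z)), mul(add(Z, mul(Z, SZ)), add(SSSZ, Z)))))))))))
  [33] S(S(S(S(S(S(S(S(S(add(add(Z, Z), mul(add(Z, mul(Z, SZ)), add(SSSZ, Z))))))))))))
  [34] S(S(S(S(S(S(S(S(S(add(Z, mul(add(Z, mul(Z, SZ)), add(SSSZ, Z))))))))))))
  [35] S(S(S(S(S(S(S(S(S(mul(add(Z, mul(Z, SZ)), add(SSSZ, Z)))))))))))
  [36] S(S(S(S(S(S(S(S(S(mul(mul(Z, SZ), add(SSSZ, Z)))))))))))
  [37] S(S(S(S(S(S(S(S(S(mul(Z, add(SSSZ, Z)))))))))))
  [38] S^9(Z)

Term B:
  start: mul(add(SSZ, SZ), SSZ)
  [1] mul(S(add(SZ, SZ)), SSZ)
  [2] add(SSZ, mul(add(SZ, SZ), SSZ))
  [3] S(add(SZ, mul(add(SZ, SZ), SSZ)))
  [4] S(S(add(Z, mul(add(SZ, SZ), SSZ))))
  [5] S(S(mul(add(SZ, SZ), SSZ)))
  [6] S(S(mul(S(add(Z, SZ)), SSZ)))
  [7] S(S(add(SSZ, mul(add(Z, SZ), SSZ))))
  [8] S(S(S(add(SZ, mul(add(Z, SZ), SSZ)))))
  [9] S(S(S(S(add(Z, mul(add(Z, SZ), SSZ))))))
  [10] S(S(S(S(mul(add(Z, SZ), SSZ)))))
  [11] S(S(S(S(mul(SZ, SSZ)))))
  [12] S(S(S(S(add(SSZ, mul(Z, SSZ))))))
  [13] S(S(S(S(S(add(SZ, mul(Z, SSZ)))))))
  [14] S(S(S(S(S(S(add(Z, mul(Z, SSZ))))))))
  [15] S(S(S(S(S(S(mul(Z, SSZ)))))))
  [16] S^6(Z)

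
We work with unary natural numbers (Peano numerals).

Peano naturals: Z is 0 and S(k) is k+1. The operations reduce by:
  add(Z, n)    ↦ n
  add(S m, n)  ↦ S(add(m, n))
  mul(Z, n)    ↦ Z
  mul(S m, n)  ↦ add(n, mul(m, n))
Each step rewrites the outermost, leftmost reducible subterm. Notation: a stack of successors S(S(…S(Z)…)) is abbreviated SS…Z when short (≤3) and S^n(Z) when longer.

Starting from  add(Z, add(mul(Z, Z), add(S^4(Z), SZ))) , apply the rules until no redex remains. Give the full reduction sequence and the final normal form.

Answer: normal form = S^5(Z)  (in 8 steps)

Derivation:
  start: add(Z, add(mul(Z, Z), add(S^4(Z), SZ)))
  →1  add(mul(Z, Z), add(S^4(Z), SZ))
  →2  add(Z, add(S^4(Z), SZ))
  →3  add(S^4(Z), SZ)
  →4  S(add(SSSZ, SZ))
  →5  S(S(add(SSZ, SZ)))
  →6  S(S(S(add(SZ, SZ))))
  →7  S(S(S(S(add(Z, SZ)))))
  →8  S^5(Z)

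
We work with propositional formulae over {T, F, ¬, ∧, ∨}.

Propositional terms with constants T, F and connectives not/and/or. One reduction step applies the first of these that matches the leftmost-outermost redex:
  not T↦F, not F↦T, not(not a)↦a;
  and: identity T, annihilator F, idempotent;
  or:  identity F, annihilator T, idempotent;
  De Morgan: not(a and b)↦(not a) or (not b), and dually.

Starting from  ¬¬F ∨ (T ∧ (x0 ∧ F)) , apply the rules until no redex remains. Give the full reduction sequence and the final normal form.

Answer: normal form = F  (in 4 steps)

Derivation:
  start: ¬¬F ∨ (T ∧ (x0 ∧ F))
  →1  F ∨ (T ∧ (x0 ∧ F))
  →2  T ∧ (x0 ∧ F)
  →3  x0 ∧ F
  →4  F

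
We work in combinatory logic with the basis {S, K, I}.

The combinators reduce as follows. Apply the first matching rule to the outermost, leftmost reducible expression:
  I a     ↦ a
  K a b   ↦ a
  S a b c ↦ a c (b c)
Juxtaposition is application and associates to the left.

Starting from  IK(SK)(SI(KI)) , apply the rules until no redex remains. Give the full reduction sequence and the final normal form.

  start: IK(SK)(SI(KI))
  step 1: K(SK)(SI(KI))
  step 2: SK

Answer: normal form = SK  (in 2 steps)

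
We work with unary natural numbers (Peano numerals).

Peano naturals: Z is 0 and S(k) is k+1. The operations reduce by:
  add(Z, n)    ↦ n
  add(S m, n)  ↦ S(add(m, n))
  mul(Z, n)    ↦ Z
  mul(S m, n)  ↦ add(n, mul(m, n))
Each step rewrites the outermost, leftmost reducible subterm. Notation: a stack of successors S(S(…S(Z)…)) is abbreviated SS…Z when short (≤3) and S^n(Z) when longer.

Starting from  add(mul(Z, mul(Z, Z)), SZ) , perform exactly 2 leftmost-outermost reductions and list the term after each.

Answer: after 2 steps: SZ

Working:
  start: add(mul(Z, mul(Z, Z)), SZ)
  →1  add(Z, SZ)
  →2  SZ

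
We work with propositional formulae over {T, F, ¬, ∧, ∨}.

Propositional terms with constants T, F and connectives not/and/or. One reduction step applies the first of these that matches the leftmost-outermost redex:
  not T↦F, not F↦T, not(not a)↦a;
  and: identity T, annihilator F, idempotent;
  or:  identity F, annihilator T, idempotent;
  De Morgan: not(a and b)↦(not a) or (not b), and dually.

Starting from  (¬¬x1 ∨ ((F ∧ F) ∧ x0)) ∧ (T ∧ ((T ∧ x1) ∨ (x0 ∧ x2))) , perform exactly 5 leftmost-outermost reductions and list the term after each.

Answer: after 5 steps: x1 ∧ ((T ∧ x1) ∨ (x0 ∧ x2))

Reduction:
  start: (¬¬x1 ∨ ((F ∧ F) ∧ x0)) ∧ (T ∧ ((T ∧ x1) ∨ (x0 ∧ x2)))
  step 1: (x1 ∨ ((F ∧ F) ∧ x0)) ∧ (T ∧ ((T ∧ x1) ∨ (x0 ∧ x2)))
  step 2: (x1 ∨ (F ∧ x0)) ∧ (T ∧ ((T ∧ x1) ∨ (x0 ∧ x2)))
  step 3: (x1 ∨ F) ∧ (T ∧ ((T ∧ x1) ∨ (x0 ∧ x2)))
  step 4: x1 ∧ (T ∧ ((T ∧ x1) ∨ (x0 ∧ x2)))
  step 5: x1 ∧ ((T ∧ x1) ∨ (x0 ∧ x2))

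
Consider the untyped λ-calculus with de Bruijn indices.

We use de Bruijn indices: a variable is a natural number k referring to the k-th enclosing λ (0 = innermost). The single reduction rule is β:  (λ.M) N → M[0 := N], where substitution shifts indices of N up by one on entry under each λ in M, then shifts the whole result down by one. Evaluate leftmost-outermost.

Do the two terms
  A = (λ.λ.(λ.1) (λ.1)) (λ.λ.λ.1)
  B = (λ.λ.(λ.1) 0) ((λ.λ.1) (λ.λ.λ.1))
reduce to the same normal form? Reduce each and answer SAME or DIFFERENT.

Answer: SAME — A ⇓ λ.0, B ⇓ λ.0

Derivation:
Term A:
  start: (λ.λ.(λ.1) (λ.1)) (λ.λ.λ.1)
  step 1: λ.(λ.1) (λ.1)
  step 2: λ.0

Term B:
  start: (λ.λ.(λ.1) 0) ((λ.λ.1) (λ.λ.λ.1))
  step 1: λ.(λ.1) 0
  step 2: λ.0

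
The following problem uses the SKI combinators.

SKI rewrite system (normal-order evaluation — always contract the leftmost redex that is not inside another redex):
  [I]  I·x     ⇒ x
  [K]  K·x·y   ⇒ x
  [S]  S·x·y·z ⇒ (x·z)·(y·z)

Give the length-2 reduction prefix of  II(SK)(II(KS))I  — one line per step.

Answer: after 2 steps: SK(II(KS))I

Working:
  start: II(SK)(II(KS))I
  step 1: I(SK)(II(KS))I
  step 2: SK(II(KS))I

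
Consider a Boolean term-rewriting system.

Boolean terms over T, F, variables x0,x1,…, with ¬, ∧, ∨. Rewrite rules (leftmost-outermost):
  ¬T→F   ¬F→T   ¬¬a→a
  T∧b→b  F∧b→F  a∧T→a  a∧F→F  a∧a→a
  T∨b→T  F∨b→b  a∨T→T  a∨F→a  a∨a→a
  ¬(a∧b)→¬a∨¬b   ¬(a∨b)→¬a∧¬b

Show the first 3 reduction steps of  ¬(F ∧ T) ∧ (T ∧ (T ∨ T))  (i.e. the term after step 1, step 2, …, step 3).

  start: ¬(F ∧ T) ∧ (T ∧ (T ∨ T))
  [1] (¬F ∨ ¬T) ∧ (T ∧ (T ∨ T))
  [2] (T ∨ ¬T) ∧ (T ∧ (T ∨ T))
  [3] T ∧ (T ∧ (T ∨ T))

Answer: after 3 steps: T ∧ (T ∧ (T ∨ T))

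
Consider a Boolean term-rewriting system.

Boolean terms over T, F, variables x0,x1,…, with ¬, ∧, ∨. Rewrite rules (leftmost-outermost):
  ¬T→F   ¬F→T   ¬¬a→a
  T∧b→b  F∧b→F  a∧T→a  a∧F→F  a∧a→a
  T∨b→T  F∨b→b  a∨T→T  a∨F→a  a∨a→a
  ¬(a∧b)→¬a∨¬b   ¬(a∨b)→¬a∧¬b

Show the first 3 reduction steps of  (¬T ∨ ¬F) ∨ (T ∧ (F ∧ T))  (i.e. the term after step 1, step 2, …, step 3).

  start: (¬T ∨ ¬F) ∨ (T ∧ (F ∧ T))
  step 1: (F ∨ ¬F) ∨ (T ∧ (F ∧ T))
  step 2: ¬F ∨ (T ∧ (F ∧ T))
  step 3: T ∨ (T ∧ (F ∧ T))

Answer: after 3 steps: T ∨ (T ∧ (F ∧ T))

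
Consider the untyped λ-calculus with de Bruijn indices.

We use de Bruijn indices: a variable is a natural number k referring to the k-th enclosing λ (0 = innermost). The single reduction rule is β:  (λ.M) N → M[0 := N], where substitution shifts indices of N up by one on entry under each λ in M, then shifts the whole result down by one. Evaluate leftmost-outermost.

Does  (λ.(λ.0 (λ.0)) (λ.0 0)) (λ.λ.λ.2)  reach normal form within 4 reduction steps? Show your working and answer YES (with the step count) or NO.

  start: (λ.(λ.0 (λ.0)) (λ.0 0)) (λ.λ.λ.2)
  [1] (λ.0 (λ.0)) (λ.0 0)
  [2] (λ.0 0) (λ.0)
  [3] (λ.0) (λ.0)
  [4] λ.0

Answer: YES — reaches normal form λ.0 in 4 ≤ 4 steps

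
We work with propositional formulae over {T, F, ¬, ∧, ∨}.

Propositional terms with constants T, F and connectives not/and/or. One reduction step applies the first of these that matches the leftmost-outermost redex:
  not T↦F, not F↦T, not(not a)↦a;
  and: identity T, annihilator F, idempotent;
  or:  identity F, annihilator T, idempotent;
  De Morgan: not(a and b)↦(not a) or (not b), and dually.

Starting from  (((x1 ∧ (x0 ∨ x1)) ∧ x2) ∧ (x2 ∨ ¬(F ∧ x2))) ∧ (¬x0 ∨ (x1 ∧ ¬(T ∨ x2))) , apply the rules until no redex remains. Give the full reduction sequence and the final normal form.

Answer: normal form = ((x1 ∧ (x0 ∨ x1)) ∧ x2) ∧ ¬x0  (in 10 steps)

Reduction:
  start: (((x1 ∧ (x0 ∨ x1)) ∧ x2) ∧ (x2 ∨ ¬(F ∧ x2))) ∧ (¬x0 ∨ (x1 ∧ ¬(T ∨ x2)))
  [1] (((x1 ∧ (x0 ∨ x1)) ∧ x2) ∧ (x2 ∨ (¬F ∨ ¬x2))) ∧ (¬x0 ∨ (x1 ∧ ¬(T ∨ x2)))
  [2] (((x1 ∧ (x0 ∨ x1)) ∧ x2) ∧ (x2 ∨ (T ∨ ¬x2))) ∧ (¬x0 ∨ (x1 ∧ ¬(T ∨ x2)))
  [3] (((x1 ∧ (x0 ∨ x1)) ∧ x2) ∧ (x2 ∨ T)) ∧ (¬x0 ∨ (x1 ∧ ¬(T ∨ x2)))
  [4] (((x1 ∧ (x0 ∨ x1)) ∧ x2) ∧ T) ∧ (¬x0 ∨ (x1 ∧ ¬(T ∨ x2)))
  [5] ((x1 ∧ (x0 ∨ x1)) ∧ x2) ∧ (¬x0 ∨ (x1 ∧ ¬(T ∨ x2)))
  [6] ((x1 ∧ (x0 ∨ x1)) ∧ x2) ∧ (¬x0 ∨ (x1 ∧ (¬T ∧ ¬x2)))
  [7] ((x1 ∧ (x0 ∨ x1)) ∧ x2) ∧ (¬x0 ∨ (x1 ∧ (F ∧ ¬x2)))
  [8] ((x1 ∧ (x0 ∨ x1)) ∧ x2) ∧ (¬x0 ∨ (x1 ∧ F))
  [9] ((x1 ∧ (x0 ∨ x1)) ∧ x2) ∧ (¬x0 ∨ F)
  [10] ((x1 ∧ (x0 ∨ x1)) ∧ x2) ∧ ¬x0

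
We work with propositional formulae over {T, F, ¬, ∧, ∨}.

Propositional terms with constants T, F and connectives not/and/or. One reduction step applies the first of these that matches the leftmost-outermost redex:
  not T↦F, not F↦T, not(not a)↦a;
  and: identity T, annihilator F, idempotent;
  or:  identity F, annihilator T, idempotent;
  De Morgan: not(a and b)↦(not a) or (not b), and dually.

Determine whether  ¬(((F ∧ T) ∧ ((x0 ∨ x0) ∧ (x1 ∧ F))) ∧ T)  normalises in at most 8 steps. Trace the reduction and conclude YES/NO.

  start: ¬(((F ∧ T) ∧ ((x0 ∨ x0) ∧ (x1 ∧ F))) ∧ T)
  →1  ¬((F ∧ T) ∧ ((x0 ∨ x0) ∧ (x1 ∧ F))) ∨ ¬T
  →2  (¬(F ∧ T) ∨ ¬((x0 ∨ x0) ∧ (x1 ∧ F))) ∨ ¬T
  →3  ((¬F ∨ ¬T) ∨ ¬((x0 ∨ x0) ∧ (x1 ∧ F))) ∨ ¬T
  →4  ((T ∨ ¬T) ∨ ¬((x0 ∨ x0) ∧ (x1 ∧ F))) ∨ ¬T
  →5  (T ∨ ¬((x0 ∨ x0) ∧ (x1 ∧ F))) ∨ ¬T
  →6  T ∨ ¬T
  →7  T

Answer: YES — reaches normal form T in 7 ≤ 8 steps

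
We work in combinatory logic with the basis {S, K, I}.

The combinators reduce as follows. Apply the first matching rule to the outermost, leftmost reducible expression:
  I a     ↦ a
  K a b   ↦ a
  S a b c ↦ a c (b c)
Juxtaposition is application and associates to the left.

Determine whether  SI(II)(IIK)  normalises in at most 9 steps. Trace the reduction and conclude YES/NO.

  start: SI(II)(IIK)
  [1] I(IIK)(II(IIK))
  [2] IIK(II(IIK))
  [3] IK(II(IIK))
  [4] K(II(IIK))
  [5] K(I(IIK))
  [6] K(IIK)
  [7] K(IK)
  [8] KK

Answer: YES — reaches normal form KK in 8 ≤ 9 steps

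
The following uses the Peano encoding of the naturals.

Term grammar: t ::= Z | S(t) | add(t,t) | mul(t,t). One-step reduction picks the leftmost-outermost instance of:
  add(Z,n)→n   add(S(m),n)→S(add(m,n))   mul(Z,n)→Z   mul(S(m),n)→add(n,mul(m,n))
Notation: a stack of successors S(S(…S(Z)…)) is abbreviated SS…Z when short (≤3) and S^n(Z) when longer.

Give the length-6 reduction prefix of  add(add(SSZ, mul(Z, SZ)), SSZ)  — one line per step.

Answer: after 6 steps: S(S(add(Z, SSZ)))

Derivation:
  start: add(add(SSZ, mul(Z, SZ)), SSZ)
  →1  add(S(add(SZ, mul(Z, SZ))), SSZ)
  →2  S(add(add(SZ, mul(Z, SZ)), SSZ))
  →3  S(add(S(add(Z, mul(Z, SZ))), SSZ))
  →4  S(S(add(add(Z, mul(Z, SZ)), SSZ)))
  →5  S(S(add(mul(Z, SZ), SSZ)))
  →6  S(S(add(Z, SSZ)))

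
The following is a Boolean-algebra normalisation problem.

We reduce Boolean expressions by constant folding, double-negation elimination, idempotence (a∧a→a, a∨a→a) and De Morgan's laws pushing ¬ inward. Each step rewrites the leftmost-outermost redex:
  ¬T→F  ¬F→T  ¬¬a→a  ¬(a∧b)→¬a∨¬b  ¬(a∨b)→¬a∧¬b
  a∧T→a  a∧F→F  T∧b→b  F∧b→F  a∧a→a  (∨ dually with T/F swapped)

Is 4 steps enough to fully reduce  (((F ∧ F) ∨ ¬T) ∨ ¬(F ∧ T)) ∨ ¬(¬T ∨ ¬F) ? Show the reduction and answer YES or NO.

Answer: NO — after 4 steps the term is ¬(F ∧ T) ∨ ¬(¬T ∨ ¬F), not yet normal

Derivation:
  start: (((F ∧ F) ∨ ¬T) ∨ ¬(F ∧ T)) ∨ ¬(¬T ∨ ¬F)
  →1  ((F ∨ ¬T) ∨ ¬(F ∧ T)) ∨ ¬(¬T ∨ ¬F)
  →2  (¬T ∨ ¬(F ∧ T)) ∨ ¬(¬T ∨ ¬F)
  →3  (F ∨ ¬(F ∧ T)) ∨ ¬(¬T ∨ ¬F)
  →4  ¬(F ∧ T) ∨ ¬(¬T ∨ ¬F)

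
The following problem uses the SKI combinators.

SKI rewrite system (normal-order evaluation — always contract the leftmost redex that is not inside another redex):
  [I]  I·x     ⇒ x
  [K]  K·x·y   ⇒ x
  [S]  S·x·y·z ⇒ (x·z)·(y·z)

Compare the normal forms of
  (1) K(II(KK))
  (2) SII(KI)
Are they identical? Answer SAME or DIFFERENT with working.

Answer: DIFFERENT — A ⇓ K(KK), B ⇓ I

Working:
Term A:
  start: K(II(KK))
  [1] K(I(KK))
  [2] K(KK)

Term B:
  start: SII(KI)
  [1] I(KI)(I(KI))
  [2] KI(I(KI))
  [3] I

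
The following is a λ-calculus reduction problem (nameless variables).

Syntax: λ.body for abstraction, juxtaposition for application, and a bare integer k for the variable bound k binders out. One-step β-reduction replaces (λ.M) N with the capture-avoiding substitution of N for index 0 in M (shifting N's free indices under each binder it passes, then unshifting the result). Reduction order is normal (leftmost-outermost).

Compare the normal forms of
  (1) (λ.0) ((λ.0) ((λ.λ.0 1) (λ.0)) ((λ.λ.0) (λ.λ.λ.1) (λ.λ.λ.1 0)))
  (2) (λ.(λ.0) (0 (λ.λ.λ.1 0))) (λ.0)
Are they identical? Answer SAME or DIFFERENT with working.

Term A:
  start: (λ.0) ((λ.0) ((λ.λ.0 1) (λ.0)) ((λ.λ.0) (λ.λ.λ.1) (λ.λ.λ.1 0)))
  step 1: (λ.0) ((λ.λ.0 1) (λ.0)) ((λ.λ.0) (λ.λ.λ.1) (λ.λ.λ.1 0))
  step 2: (λ.λ.0 1) (λ.0) ((λ.λ.0) (λ.λ.λ.1) (λ.λ.λ.1 0))
  step 3: (λ.0 (λ.0)) ((λ.λ.0) (λ.λ.λ.1) (λ.λ.λ.1 0))
  step 4: (λ.λ.0) (λ.λ.λ.1) (λ.λ.λ.1 0) (λ.0)
  step 5: (λ.0) (λ.λ.λ.1 0) (λ.0)
  step 6: (λ.λ.λ.1 0) (λ.0)
  step 7: λ.λ.1 0

Term B:
  start: (λ.(λ.0) (0 (λ.λ.λ.1 0))) (λ.0)
  step 1: (λ.0) ((λ.0) (λ.λ.λ.1 0))
  step 2: (λ.0) (λ.λ.λ.1 0)
  step 3: λ.λ.λ.1 0

Answer: DIFFERENT — A ⇓ λ.λ.1 0, B ⇓ λ.λ.λ.1 0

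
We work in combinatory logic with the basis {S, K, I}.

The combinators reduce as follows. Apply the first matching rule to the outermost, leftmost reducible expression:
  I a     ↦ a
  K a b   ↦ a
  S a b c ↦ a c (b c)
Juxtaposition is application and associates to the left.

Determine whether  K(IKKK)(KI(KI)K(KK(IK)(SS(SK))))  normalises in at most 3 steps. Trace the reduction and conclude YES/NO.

  start: K(IKKK)(KI(KI)K(KK(IK)(SS(SK))))
  step 1: IKKK
  step 2: KKK
  step 3: K

Answer: YES — reaches normal form K in 3 ≤ 3 steps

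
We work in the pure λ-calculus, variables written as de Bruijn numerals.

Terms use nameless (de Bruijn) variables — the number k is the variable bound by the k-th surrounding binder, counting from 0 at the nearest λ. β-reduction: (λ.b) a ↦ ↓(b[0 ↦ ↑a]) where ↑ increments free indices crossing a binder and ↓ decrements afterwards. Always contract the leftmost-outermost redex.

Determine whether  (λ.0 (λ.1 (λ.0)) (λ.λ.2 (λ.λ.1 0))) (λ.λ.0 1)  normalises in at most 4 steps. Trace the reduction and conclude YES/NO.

Answer: NO — after 4 steps the term is λ.(λ.λ.0 1) (λ.λ.1 0), not yet normal

Working:
  start: (λ.0 (λ.1 (λ.0)) (λ.λ.2 (λ.λ.1 0))) (λ.λ.0 1)
  step 1: (λ.λ.0 1) (λ.(λ.λ.0 1) (λ.0)) (λ.λ.(λ.λ.0 1) (λ.λ.1 0))
  step 2: (λ.0 (λ.(λ.λ.0 1) (λ.0))) (λ.λ.(λ.λ.0 1) (λ.λ.1 0))
  step 3: (λ.λ.(λ.λ.0 1) (λ.λ.1 0)) (λ.(λ.λ.0 1) (λ.0))
  step 4: λ.(λ.λ.0 1) (λ.λ.1 0)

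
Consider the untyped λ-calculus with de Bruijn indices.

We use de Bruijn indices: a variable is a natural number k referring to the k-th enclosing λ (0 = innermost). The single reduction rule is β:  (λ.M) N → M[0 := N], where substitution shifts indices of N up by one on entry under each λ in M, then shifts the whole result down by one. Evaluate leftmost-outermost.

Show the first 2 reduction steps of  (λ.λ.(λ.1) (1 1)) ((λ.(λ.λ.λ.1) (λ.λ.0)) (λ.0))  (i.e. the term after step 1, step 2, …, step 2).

  start: (λ.λ.(λ.1) (1 1)) ((λ.(λ.λ.λ.1) (λ.λ.0)) (λ.0))
  step 1: λ.(λ.1) ((λ.(λ.λ.λ.1) (λ.λ.0)) (λ.0) ((λ.(λ.λ.λ.1) (λ.λ.0)) (λ.0)))
  step 2: λ.0

Answer: after 2 steps: λ.0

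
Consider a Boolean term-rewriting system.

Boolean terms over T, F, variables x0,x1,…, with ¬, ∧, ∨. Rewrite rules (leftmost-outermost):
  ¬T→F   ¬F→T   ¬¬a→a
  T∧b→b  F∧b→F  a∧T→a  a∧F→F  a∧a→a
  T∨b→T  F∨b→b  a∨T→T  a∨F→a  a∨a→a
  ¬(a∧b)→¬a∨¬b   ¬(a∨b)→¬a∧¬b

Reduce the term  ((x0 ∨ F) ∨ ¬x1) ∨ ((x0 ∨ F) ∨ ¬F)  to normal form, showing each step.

  start: ((x0 ∨ F) ∨ ¬x1) ∨ ((x0 ∨ F) ∨ ¬F)
  [1] (x0 ∨ ¬x1) ∨ ((x0 ∨ F) ∨ ¬F)
  [2] (x0 ∨ ¬x1) ∨ (x0 ∨ ¬F)
  [3] (x0 ∨ ¬x1) ∨ (x0 ∨ T)
  [4] (x0 ∨ ¬x1) ∨ T
  [5] T

Answer: normal form = T  (in 5 steps)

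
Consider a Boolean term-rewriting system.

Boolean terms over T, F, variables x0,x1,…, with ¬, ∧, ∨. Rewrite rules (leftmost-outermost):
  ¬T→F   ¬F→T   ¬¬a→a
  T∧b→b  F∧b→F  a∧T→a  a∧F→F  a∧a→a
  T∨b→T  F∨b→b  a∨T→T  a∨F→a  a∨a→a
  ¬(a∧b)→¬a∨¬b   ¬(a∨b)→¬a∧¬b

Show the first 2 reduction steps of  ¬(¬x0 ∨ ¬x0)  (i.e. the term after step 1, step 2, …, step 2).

Answer: after 2 steps: ¬¬x0

Working:
  start: ¬(¬x0 ∨ ¬x0)
  →1  ¬¬x0 ∧ ¬¬x0
  →2  ¬¬x0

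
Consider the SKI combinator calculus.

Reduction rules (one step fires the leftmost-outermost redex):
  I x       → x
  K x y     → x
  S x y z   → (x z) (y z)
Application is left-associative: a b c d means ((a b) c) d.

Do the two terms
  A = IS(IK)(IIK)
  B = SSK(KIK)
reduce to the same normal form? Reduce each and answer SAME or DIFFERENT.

Term A:
  start: IS(IK)(IIK)
  →1  S(IK)(IIK)
  →2  SK(IIK)
  →3  SK(IK)
  →4  SKK

Term B:
  start: SSK(KIK)
  →1  S(KIK)(K(KIK))
  →2  SI(K(KIK))
  →3  SI(KI)

Answer: DIFFERENT — A ⇓ SKK, B ⇓ SI(KI)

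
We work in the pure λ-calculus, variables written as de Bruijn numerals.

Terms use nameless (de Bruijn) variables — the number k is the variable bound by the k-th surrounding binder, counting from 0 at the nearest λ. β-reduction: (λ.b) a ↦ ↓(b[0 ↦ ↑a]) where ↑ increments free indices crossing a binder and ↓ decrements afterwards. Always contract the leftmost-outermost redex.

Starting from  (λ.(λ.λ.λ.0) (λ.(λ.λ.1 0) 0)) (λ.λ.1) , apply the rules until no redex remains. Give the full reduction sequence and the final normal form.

Answer: normal form = λ.λ.0  (in 2 steps)

Reduction:
  start: (λ.(λ.λ.λ.0) (λ.(λ.λ.1 0) 0)) (λ.λ.1)
  [1] (λ.λ.λ.0) (λ.(λ.λ.1 0) 0)
  [2] λ.λ.0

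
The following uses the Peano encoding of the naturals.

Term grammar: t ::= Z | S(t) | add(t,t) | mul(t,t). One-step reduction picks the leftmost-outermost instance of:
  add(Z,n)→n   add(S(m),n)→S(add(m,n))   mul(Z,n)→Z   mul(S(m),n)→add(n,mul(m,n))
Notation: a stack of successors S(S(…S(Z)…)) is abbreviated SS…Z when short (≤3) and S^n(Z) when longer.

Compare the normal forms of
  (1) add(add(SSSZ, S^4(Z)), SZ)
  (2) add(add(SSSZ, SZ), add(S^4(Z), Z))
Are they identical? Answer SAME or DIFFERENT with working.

Answer: SAME — A ⇓ S^8(Z), B ⇓ S^8(Z)

Reduction:
Term A:
  start: add(add(SSSZ, S^4(Z)), SZ)
  →1  add(S(add(SSZ, S^4(Z))), SZ)
  →2  S(add(add(SSZ, S^4(Z)), SZ))
  →3  S(add(S(add(SZ, S^4(Z))), SZ))
  →4  S(S(add(add(SZ, S^4(Z)), SZ)))
  →5  S(S(add(S(add(Z, S^4(Z))), SZ)))
  →6  S(S(S(add(add(Z, S^4(Z)), SZ))))
  →7  S(S(S(add(S^4(Z), SZ))))
  →8  S(S(S(S(add(SSSZ, SZ)))))
  →9  S(S(S(S(S(add(SSZ, SZ))))))
  →10  S(S(S(S(S(S(add(SZ, SZ)))))))
  →11  S(S(S(S(S(S(S(add(Z, SZ))))))))
  →12  S^8(Z)

Term B:
  start: add(add(SSSZ, SZ), add(S^4(Z), Z))
  →1  add(S(add(SSZ, SZ)), add(S^4(Z), Z))
  →2  S(add(add(SSZ, SZ), add(S^4(Z), Z)))
  →3  S(add(S(add(SZ, SZ)), add(S^4(Z), Z)))
  →4  S(S(add(add(SZ, SZ), add(S^4(Z), Z))))
  →5  S(S(add(S(add(Z, SZ)), add(S^4(Z), Z))))
  →6  S(S(S(add(add(Z, SZ), add(S^4(Z), Z)))))
  →7  S(S(S(add(SZ, add(S^4(Z), Z)))))
  →8  S(S(S(S(add(Z, add(S^4(Z), Z))))))
  →9  S(S(S(S(add(S^4(Z), Z)))))
  →10  S(S(S(S(S(add(SSSZ, Z))))))
  →11  S(S(S(S(S(S(add(SSZ, Z)))))))
  →12  S(S(S(S(S(S(S(add(SZ, Z))))))))
  →13  S(S(S(S(S(S(S(S(add(Z, Z)))))))))
  →14  S^8(Z)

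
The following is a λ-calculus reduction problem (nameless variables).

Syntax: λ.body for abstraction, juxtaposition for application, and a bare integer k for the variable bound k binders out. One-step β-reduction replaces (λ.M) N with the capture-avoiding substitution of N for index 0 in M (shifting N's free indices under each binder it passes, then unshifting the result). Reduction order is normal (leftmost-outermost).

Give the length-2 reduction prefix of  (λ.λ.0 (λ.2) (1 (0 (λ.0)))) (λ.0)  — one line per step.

Answer: after 2 steps: λ.0 (λ.λ.0) (0 (λ.0))

Derivation:
  start: (λ.λ.0 (λ.2) (1 (0 (λ.0)))) (λ.0)
  [1] λ.0 (λ.λ.0) ((λ.0) (0 (λ.0)))
  [2] λ.0 (λ.λ.0) (0 (λ.0))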